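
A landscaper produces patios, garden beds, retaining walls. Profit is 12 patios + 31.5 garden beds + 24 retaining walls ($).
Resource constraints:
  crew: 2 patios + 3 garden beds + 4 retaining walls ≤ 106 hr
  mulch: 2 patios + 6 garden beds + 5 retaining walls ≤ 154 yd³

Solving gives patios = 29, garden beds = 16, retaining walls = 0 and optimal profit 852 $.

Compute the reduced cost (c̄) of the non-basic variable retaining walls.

Both crew and mulch are binding at x*.
From A_Bᵀ y = c: 2·y_crew + 2·y_mulch = 12; 3·y_crew + 6·y_mulch = 31.5.
This yields shadow prices y_crew = 1.5, y_mulch = 4.5.
Reduced cost of retaining walls: c₃ − yᵀa₃ = 24 − (1.5·4 + 4.5·5) = 24 − 28.5 = -4.5.

-4.5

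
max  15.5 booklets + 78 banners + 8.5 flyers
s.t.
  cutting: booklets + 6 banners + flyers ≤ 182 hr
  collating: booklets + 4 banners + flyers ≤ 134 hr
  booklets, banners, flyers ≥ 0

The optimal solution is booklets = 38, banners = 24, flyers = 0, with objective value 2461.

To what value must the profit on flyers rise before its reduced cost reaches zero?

At the optimum: cutting uses 182 of 182 (binding); collating uses 134 of 134 (binding).
From A_Bᵀ y = c: 1·y_cutting + 1·y_collating = 15.5; 6·y_cutting + 4·y_collating = 78.
This yields shadow prices y_cutting = 8, y_collating = 7.5.
flyers enters the basis when its profit ≥ yᵀa₃ = 8·1 + 7.5·1 = 15.5.

15.5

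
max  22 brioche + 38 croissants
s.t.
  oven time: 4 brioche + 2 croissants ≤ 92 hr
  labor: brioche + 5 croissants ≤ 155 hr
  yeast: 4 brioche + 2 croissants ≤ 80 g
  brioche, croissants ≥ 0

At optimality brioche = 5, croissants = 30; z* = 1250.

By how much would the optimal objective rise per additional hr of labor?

Check each constraint at x*: oven time 80/92 (slack 12); labor 155/155 (tight); yeast 80/80 (tight).
Slack constraints have shadow price 0 (complementary slackness).
From A_Bᵀ y = c: 1·y_labor + 4·y_yeast = 22; 5·y_labor + 2·y_yeast = 38.
→ y_labor = 6 and y_yeast = 4.
Shadow price of labor = 6.

6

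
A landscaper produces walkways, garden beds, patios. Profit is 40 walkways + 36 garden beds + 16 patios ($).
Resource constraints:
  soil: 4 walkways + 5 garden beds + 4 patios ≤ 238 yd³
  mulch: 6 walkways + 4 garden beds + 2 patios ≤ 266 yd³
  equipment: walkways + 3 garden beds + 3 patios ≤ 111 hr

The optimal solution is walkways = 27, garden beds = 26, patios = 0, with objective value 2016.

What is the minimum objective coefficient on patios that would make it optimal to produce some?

24

At the optimum: soil uses 238 of 238 (binding); mulch uses 266 of 266 (binding); equipment uses 105 of 111 (slack = 6).
Slack constraints have shadow price 0 (complementary slackness).
The binding rows give the dual system: 4·y_soil + 6·y_mulch = 40 and 5·y_soil + 4·y_mulch = 36.
Solving: y_soil = 4, y_mulch = 4.
patios enters the basis when its profit ≥ yᵀa₃ = 4·4 + 4·2 = 24.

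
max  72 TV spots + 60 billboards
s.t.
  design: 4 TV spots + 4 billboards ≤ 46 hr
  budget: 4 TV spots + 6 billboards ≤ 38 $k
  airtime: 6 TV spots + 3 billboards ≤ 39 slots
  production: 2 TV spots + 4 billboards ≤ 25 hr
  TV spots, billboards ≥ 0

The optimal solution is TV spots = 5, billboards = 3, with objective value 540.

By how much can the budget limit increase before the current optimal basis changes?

4

Binding constraints: budget, airtime. The basis is B = [[4,6],[6,3]] with det -24.
Per unit increase in budget, x* moves by d = (-0.125, 0.25).
The basis stays optimal until production becomes binding; allowable increase = 4 $k.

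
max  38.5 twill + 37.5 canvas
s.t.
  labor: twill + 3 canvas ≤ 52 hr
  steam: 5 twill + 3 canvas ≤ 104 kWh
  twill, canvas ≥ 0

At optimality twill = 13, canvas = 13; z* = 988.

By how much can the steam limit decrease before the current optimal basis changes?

52

Binding constraints: labor, steam. The basis is B = [[1,3],[5,3]] with det -12.
Per unit decrease in steam, x* moves by d = (-0.25, 0.0833).
The basis stays optimal until twill reaches 0; allowable decrease = 52 kWh.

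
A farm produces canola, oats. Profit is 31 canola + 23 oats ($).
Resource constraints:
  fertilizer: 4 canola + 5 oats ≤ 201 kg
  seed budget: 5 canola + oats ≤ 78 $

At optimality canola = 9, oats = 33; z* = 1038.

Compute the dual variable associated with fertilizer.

4

Check each constraint at x*: fertilizer 201/201 (tight); seed budget 78/78 (tight).
The binding rows give the dual system: 4·y_fertilizer + 5·y_seed budget = 31 and 5·y_fertilizer + 1·y_seed budget = 23.
→ y_fertilizer = 4 and y_seed budget = 3.
Shadow price of fertilizer = 4.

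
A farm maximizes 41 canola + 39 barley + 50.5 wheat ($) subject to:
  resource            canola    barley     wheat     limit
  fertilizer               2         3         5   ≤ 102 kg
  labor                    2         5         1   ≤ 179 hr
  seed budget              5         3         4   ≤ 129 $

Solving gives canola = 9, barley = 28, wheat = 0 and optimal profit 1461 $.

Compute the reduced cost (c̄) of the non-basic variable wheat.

At the optimum: fertilizer uses 102 of 102 (binding); labor uses 158 of 179 (slack = 21); seed budget uses 129 of 129 (binding).
By complementary slackness, y = 0 for the non-binding constraint.
The binding rows give the dual system: 2·y_fertilizer + 5·y_seed budget = 41 and 3·y_fertilizer + 3·y_seed budget = 39.
→ y_fertilizer = 8 and y_seed budget = 5.
Reduced cost of wheat: c₃ − yᵀa₃ = 50.5 − (8·5 + 5·4) = 50.5 − 60 = -9.5.

-9.5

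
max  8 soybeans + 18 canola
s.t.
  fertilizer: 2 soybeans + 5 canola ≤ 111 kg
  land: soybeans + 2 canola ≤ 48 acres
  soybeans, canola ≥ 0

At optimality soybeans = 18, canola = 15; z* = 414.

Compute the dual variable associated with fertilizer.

At the optimum: fertilizer uses 111 of 111 (binding); land uses 48 of 48 (binding).
Dual feasibility on the basic columns requires 2·y_fertilizer + 1·y_land = 8, 5·y_fertilizer + 2·y_land = 18.
This yields shadow prices y_fertilizer = 2, y_land = 4.
Shadow price of fertilizer = 2.

2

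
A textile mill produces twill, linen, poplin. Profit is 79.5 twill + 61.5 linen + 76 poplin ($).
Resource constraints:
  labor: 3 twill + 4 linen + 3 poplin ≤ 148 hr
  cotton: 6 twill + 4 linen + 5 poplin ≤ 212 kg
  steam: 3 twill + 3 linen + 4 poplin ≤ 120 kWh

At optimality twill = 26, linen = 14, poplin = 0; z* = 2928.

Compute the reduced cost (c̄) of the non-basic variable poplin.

-3

At the optimum: labor uses 134 of 148 (slack = 14); cotton uses 212 of 212 (binding); steam uses 120 of 120 (binding).
By complementary slackness, y = 0 for the non-binding constraint.
From A_Bᵀ y = c: 6·y_cotton + 3·y_steam = 79.5; 4·y_cotton + 3·y_steam = 61.5.
→ y_cotton = 9 and y_steam = 8.5.
Reduced cost of poplin: c₃ − yᵀa₃ = 76 − (9·5 + 8.5·4) = 76 − 79 = -3.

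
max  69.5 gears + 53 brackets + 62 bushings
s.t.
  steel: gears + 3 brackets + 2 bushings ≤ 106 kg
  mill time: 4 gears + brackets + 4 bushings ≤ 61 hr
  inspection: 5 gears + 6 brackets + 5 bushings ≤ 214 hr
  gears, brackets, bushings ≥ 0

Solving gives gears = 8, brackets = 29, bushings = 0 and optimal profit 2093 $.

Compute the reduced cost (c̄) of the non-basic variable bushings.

Check each constraint at x*: steel 95/106 (slack 11); mill time 61/61 (tight); inspection 214/214 (tight).
By complementary slackness, y = 0 for the non-binding constraint.
The binding rows give the dual system: 4·y_mill time + 5·y_inspection = 69.5 and 1·y_mill time + 6·y_inspection = 53.
→ y_mill time = 8 and y_inspection = 7.5.
Reduced cost of bushings: c₃ − yᵀa₃ = 62 − (8·4 + 7.5·5) = 62 − 69.5 = -7.5.

-7.5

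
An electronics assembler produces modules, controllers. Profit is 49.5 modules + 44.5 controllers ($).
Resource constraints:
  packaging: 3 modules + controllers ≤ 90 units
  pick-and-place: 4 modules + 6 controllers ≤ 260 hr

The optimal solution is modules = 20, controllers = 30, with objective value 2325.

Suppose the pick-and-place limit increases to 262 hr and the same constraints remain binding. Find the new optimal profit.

Check each constraint at x*: packaging 90/90 (tight); pick-and-place 260/260 (tight).
Dual feasibility on the basic columns requires 3·y_packaging + 4·y_pick-and-place = 49.5, 1·y_packaging + 6·y_pick-and-place = 44.5.
Solving: y_packaging = 8.5, y_pick-and-place = 6.
Δz = y_pick-and-place·Δb = 6 × (2) = 12, so new z* = 2325 + 12 = 2337.

2337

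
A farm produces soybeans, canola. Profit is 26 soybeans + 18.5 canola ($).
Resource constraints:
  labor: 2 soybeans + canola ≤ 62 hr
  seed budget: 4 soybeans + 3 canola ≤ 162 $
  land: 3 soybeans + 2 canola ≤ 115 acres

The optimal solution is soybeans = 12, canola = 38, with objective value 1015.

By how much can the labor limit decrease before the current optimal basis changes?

8

Binding constraints: labor, seed budget. The basis is B = [[2,1],[4,3]] with det 2.
Per unit decrease in labor, x* moves by d = (-1.5, 2).
The basis stays optimal until soybeans reaches 0; allowable decrease = 8 hr.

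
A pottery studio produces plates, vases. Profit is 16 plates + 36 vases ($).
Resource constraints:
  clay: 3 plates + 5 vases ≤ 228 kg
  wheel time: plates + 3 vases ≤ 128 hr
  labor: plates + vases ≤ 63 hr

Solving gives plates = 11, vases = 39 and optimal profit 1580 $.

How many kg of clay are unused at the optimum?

0

clay used = 3·11 + 5·39 = 228; slack = 228 − 228 = 0.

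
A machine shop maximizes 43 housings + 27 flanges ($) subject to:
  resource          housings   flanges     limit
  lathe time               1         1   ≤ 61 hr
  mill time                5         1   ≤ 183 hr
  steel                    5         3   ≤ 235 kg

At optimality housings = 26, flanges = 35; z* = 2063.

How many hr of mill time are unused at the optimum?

mill time used = 5·26 + 1·35 = 165; slack = 183 − 165 = 18.

18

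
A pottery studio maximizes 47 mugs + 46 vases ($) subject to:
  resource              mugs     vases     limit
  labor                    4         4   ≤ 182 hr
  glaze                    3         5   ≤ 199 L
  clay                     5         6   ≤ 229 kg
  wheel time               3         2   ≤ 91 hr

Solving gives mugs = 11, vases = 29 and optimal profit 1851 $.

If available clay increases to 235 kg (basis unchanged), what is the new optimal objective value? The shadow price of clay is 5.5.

1884

Δb = 6, so new z* = 1851 + (5.5)·(6) = 1851 + 33 = 1884.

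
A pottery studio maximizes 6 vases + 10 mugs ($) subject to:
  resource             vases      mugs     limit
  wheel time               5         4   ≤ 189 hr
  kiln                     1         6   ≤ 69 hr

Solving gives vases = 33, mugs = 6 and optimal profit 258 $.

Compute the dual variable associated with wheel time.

1

Check each constraint at x*: wheel time 189/189 (tight); kiln 69/69 (tight).
Dual feasibility on the basic columns requires 5·y_wheel time + 1·y_kiln = 6, 4·y_wheel time + 6·y_kiln = 10.
Solving: y_wheel time = 1, y_kiln = 1.
Shadow price of wheel time = 1.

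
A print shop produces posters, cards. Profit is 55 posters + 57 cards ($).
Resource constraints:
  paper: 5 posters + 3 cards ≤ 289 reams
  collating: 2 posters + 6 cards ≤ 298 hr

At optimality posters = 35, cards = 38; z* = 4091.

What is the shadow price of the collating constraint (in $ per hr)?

5

Both paper and collating are binding at x*.
Dual feasibility on the basic columns requires 5·y_paper + 2·y_collating = 55, 3·y_paper + 6·y_collating = 57.
Solving: y_paper = 9, y_collating = 5.
Shadow price of collating = 5.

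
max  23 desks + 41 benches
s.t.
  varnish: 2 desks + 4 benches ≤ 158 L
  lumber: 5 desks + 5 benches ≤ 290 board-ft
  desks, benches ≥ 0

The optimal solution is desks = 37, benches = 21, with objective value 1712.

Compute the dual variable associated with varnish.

9

Check each constraint at x*: varnish 158/158 (tight); lumber 290/290 (tight).
Dual feasibility on the basic columns requires 2·y_varnish + 5·y_lumber = 23, 4·y_varnish + 5·y_lumber = 41.
Solving: y_varnish = 9, y_lumber = 1.
Shadow price of varnish = 9.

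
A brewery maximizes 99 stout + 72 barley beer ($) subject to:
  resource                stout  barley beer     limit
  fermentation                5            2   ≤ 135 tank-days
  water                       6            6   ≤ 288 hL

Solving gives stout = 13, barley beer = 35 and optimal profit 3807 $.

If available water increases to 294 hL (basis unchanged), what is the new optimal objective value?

3861

Check each constraint at x*: fermentation 135/135 (tight); water 288/288 (tight).
From A_Bᵀ y = c: 5·y_fermentation + 6·y_water = 99; 2·y_fermentation + 6·y_water = 72.
→ y_fermentation = 9 and y_water = 9.
Δz = y_water·Δb = 9 × (6) = 54, so new z* = 3807 + 54 = 3861.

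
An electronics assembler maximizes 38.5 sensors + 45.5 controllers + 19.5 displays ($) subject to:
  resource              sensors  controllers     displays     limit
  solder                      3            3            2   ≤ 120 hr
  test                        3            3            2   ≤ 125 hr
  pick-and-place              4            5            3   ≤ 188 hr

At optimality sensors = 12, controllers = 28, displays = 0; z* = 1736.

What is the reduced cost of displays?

-8.5

At the optimum: solder uses 120 of 120 (binding); test uses 120 of 125 (slack = 5); pick-and-place uses 188 of 188 (binding).
Since test is not tight, its dual is 0.
The binding rows give the dual system: 3·y_solder + 4·y_pick-and-place = 38.5 and 3·y_solder + 5·y_pick-and-place = 45.5.
Solving: y_solder = 3.5, y_pick-and-place = 7.
Reduced cost of displays: c₃ − yᵀa₃ = 19.5 − (3.5·2 + 7·3) = 19.5 − 28 = -8.5.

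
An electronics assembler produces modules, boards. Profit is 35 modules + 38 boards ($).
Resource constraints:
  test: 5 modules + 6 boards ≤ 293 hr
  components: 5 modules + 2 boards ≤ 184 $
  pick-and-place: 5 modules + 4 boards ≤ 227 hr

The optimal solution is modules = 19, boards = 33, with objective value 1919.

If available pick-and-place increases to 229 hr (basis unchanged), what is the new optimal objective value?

Binding: test and pick-and-place. Non-binding: components (23 unused).
Slack constraints have shadow price 0 (complementary slackness).
Dual feasibility on the basic columns requires 5·y_test + 5·y_pick-and-place = 35, 6·y_test + 4·y_pick-and-place = 38.
Solving: y_test = 5, y_pick-and-place = 2.
Δz = y_pick-and-place·Δb = 2 × (2) = 4, so new z* = 1919 + 4 = 1923.

1923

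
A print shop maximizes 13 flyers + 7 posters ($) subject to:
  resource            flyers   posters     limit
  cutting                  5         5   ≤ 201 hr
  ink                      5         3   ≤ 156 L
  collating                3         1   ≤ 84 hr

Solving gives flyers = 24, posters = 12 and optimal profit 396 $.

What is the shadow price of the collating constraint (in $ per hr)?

At the optimum: cutting uses 180 of 201 (slack = 21); ink uses 156 of 156 (binding); collating uses 84 of 84 (binding).
Since cutting is not tight, its dual is 0.
From A_Bᵀ y = c: 5·y_ink + 3·y_collating = 13; 3·y_ink + 1·y_collating = 7.
This yields shadow prices y_ink = 2, y_collating = 1.
Shadow price of collating = 1.

1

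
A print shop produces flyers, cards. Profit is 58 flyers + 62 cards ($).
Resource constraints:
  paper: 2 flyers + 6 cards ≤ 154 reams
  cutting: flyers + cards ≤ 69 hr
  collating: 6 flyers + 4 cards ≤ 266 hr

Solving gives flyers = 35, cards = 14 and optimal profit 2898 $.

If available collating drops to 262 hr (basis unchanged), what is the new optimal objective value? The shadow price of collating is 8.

2866

Δb = -4, so new z* = 2898 + (8)·(-4) = 2898 − 32 = 2866.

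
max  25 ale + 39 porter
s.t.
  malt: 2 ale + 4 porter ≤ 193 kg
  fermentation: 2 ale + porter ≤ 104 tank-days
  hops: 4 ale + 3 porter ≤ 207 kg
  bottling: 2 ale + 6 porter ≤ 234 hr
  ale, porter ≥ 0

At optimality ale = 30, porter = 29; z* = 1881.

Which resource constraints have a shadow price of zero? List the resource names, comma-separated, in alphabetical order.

fermentation, malt

malt: 176/193 (slack 17)
fermentation: 89/104 (slack 15)
hops: 207/207 (binding)
bottling: 234/234 (binding)
By complementary slackness, a constraint with positive slack has shadow price 0 → fermentation, malt.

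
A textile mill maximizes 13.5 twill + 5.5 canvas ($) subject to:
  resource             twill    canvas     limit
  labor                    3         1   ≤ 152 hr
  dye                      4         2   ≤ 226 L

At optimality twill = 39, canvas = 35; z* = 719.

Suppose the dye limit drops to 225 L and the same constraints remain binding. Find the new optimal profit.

717.5

At the optimum: labor uses 152 of 152 (binding); dye uses 226 of 226 (binding).
Dual feasibility on the basic columns requires 3·y_labor + 4·y_dye = 13.5, 1·y_labor + 2·y_dye = 5.5.
Solving: y_labor = 2.5, y_dye = 1.5.
Δz = y_dye·Δb = 1.5 × (-1) = -1.5, so new z* = 719 − 1.5 = 717.5.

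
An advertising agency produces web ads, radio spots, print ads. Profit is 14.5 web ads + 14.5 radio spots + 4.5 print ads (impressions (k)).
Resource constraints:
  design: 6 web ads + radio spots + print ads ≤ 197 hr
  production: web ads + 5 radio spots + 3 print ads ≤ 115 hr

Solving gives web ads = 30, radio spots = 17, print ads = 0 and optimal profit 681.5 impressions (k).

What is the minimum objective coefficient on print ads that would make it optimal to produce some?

9.5

Check each constraint at x*: design 197/197 (tight); production 115/115 (tight).
The binding rows give the dual system: 6·y_design + 1·y_production = 14.5 and 1·y_design + 5·y_production = 14.5.
→ y_design = 2 and y_production = 2.5.
print ads enters the basis when its profit ≥ yᵀa₃ = 2·1 + 2.5·3 = 9.5.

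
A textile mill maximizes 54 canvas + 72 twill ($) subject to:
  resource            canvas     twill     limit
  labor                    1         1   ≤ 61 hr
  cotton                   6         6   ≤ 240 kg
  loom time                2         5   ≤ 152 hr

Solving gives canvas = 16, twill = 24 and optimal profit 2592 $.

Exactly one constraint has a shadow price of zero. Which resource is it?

labor: 40/61 (slack 21)
cotton: 240/240 (binding)
loom time: 152/152 (binding)
By complementary slackness, a constraint with positive slack has shadow price 0 → labor.

labor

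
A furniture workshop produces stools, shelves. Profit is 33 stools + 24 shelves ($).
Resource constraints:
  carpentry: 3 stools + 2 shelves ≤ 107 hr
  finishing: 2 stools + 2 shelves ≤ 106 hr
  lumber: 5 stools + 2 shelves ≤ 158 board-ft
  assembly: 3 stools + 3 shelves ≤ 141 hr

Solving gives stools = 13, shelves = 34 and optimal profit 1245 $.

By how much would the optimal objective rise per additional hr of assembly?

2

Binding: carpentry and assembly. Non-binding: finishing (12 unused), lumber (25 unused).
By complementary slackness, y = 0 for the non-binding constraints.
The binding rows give the dual system: 3·y_carpentry + 3·y_assembly = 33 and 2·y_carpentry + 3·y_assembly = 24.
→ y_carpentry = 9 and y_assembly = 2.
Shadow price of assembly = 2.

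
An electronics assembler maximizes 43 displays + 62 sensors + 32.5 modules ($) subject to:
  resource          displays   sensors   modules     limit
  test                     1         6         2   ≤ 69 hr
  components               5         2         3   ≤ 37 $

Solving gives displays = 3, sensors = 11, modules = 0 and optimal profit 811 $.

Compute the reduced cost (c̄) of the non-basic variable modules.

-4.5

Check each constraint at x*: test 69/69 (tight); components 37/37 (tight).
From A_Bᵀ y = c: 1·y_test + 5·y_components = 43; 6·y_test + 2·y_components = 62.
→ y_test = 8 and y_components = 7.
Reduced cost of modules: c₃ − yᵀa₃ = 32.5 − (8·2 + 7·3) = 32.5 − 37 = -4.5.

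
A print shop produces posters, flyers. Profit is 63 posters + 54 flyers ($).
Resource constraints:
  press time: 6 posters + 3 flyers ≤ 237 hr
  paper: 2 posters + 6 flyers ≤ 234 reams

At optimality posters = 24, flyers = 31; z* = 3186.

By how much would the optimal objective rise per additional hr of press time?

Check each constraint at x*: press time 237/237 (tight); paper 234/234 (tight).
From A_Bᵀ y = c: 6·y_press time + 2·y_paper = 63; 3·y_press time + 6·y_paper = 54.
This yields shadow prices y_press time = 9, y_paper = 4.5.
Shadow price of press time = 9.

9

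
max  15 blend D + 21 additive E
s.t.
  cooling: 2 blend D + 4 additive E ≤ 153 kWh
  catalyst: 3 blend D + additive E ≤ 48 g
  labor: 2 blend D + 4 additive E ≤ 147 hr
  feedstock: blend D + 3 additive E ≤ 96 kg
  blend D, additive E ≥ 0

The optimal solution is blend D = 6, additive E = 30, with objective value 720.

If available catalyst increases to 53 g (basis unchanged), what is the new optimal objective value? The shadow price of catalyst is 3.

735

Δb = 5, so new z* = 720 + (3)·(5) = 720 + 15 = 735.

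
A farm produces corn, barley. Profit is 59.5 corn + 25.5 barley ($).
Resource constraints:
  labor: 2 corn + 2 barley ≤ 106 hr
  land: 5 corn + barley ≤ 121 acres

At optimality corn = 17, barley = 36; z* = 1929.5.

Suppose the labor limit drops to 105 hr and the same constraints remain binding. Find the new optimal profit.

Both labor and land are binding at x*.
Dual feasibility on the basic columns requires 2·y_labor + 5·y_land = 59.5, 2·y_labor + 1·y_land = 25.5.
This yields shadow prices y_labor = 8.5, y_land = 8.5.
Δz = y_labor·Δb = 8.5 × (-1) = -8.5, so new z* = 1929.5 − 8.5 = 1921.

1921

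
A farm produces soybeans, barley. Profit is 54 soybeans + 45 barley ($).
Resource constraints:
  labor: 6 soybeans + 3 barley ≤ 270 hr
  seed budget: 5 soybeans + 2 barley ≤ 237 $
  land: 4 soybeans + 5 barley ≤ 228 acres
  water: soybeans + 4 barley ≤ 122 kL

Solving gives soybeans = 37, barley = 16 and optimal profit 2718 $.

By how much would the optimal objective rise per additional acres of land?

6

Check each constraint at x*: labor 270/270 (tight); seed budget 217/237 (slack 20); land 228/228 (tight); water 101/122 (slack 21).
Since seed budget, water are not tight, their duals are 0.
Dual feasibility on the basic columns requires 6·y_labor + 4·y_land = 54, 3·y_labor + 5·y_land = 45.
Solving: y_labor = 5, y_land = 6.
Shadow price of land = 6.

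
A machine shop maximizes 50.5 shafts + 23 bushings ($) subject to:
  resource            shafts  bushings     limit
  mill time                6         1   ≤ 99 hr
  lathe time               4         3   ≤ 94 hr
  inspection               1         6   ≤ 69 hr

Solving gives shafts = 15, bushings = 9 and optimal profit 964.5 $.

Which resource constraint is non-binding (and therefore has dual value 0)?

mill time: 99/99 (binding)
lathe time: 87/94 (slack 7)
inspection: 69/69 (binding)
By complementary slackness, a constraint with positive slack has shadow price 0 → lathe time.

lathe time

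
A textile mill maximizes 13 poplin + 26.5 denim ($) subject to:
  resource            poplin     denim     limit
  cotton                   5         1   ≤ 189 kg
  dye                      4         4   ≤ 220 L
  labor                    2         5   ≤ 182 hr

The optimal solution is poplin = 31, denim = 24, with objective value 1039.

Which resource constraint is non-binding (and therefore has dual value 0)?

cotton: 179/189 (slack 10)
dye: 220/220 (binding)
labor: 182/182 (binding)
By complementary slackness, a constraint with positive slack has shadow price 0 → cotton.

cotton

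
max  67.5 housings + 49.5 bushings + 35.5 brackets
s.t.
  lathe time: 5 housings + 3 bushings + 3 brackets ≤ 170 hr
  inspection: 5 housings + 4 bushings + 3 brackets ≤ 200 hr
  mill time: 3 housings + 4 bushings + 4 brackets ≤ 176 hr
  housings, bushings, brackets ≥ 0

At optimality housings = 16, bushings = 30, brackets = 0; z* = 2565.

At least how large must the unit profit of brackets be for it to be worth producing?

At the optimum: lathe time uses 170 of 170 (binding); inspection uses 200 of 200 (binding); mill time uses 168 of 176 (slack = 8).
Slack constraints have shadow price 0 (complementary slackness).
The binding rows give the dual system: 5·y_lathe time + 5·y_inspection = 67.5 and 3·y_lathe time + 4·y_inspection = 49.5.
Solving: y_lathe time = 4.5, y_inspection = 9.
brackets enters the basis when its profit ≥ yᵀa₃ = 4.5·3 + 9·3 = 40.5.

40.5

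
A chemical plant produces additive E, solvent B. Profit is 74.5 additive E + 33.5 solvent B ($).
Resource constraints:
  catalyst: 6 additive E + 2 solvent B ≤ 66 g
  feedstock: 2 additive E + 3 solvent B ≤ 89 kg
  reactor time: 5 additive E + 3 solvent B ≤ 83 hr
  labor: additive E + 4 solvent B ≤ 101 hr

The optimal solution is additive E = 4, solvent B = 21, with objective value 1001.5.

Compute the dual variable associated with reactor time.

Check each constraint at x*: catalyst 66/66 (tight); feedstock 71/89 (slack 18); reactor time 83/83 (tight); labor 88/101 (slack 13).
Since feedstock, labor are not tight, their duals are 0.
Dual feasibility on the basic columns requires 6·y_catalyst + 5·y_reactor time = 74.5, 2·y_catalyst + 3·y_reactor time = 33.5.
→ y_catalyst = 7 and y_reactor time = 6.5.
Shadow price of reactor time = 6.5.

6.5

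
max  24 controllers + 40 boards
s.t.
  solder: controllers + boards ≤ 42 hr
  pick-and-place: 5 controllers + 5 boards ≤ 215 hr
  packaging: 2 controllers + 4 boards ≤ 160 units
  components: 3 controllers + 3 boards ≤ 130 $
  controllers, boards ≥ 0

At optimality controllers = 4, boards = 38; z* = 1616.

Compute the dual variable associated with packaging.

Binding: solder and packaging. Non-binding: pick-and-place (5 unused), components (4 unused).
Since pick-and-place, components are not tight, their duals are 0.
Dual feasibility on the basic columns requires 1·y_solder + 2·y_packaging = 24, 1·y_solder + 4·y_packaging = 40.
→ y_solder = 8 and y_packaging = 8.
Shadow price of packaging = 8.

8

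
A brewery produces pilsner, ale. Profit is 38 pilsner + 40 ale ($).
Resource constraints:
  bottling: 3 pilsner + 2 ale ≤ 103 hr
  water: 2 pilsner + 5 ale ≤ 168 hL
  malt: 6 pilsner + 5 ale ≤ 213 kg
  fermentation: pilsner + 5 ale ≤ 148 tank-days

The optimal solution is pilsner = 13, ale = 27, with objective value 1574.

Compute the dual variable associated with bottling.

Check each constraint at x*: bottling 93/103 (slack 10); water 161/168 (slack 7); malt 213/213 (tight); fermentation 148/148 (tight).
Slack constraints have shadow price 0 (complementary slackness).
The binding rows give the dual system: 6·y_malt + 1·y_fermentation = 38 and 5·y_malt + 5·y_fermentation = 40.
→ y_malt = 6 and y_fermentation = 2.
Shadow price of bottling = 0.

0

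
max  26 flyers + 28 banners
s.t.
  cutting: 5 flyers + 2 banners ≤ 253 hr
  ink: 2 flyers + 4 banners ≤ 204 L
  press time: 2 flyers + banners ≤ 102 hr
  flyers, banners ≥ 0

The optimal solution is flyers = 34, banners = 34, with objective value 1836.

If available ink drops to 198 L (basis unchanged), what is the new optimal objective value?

1806

At the optimum: cutting uses 238 of 253 (slack = 15); ink uses 204 of 204 (binding); press time uses 102 of 102 (binding).
Slack constraints have shadow price 0 (complementary slackness).
Dual feasibility on the basic columns requires 2·y_ink + 2·y_press time = 26, 4·y_ink + 1·y_press time = 28.
This yields shadow prices y_ink = 5, y_press time = 8.
Δz = y_ink·Δb = 5 × (-6) = -30, so new z* = 1836 − 30 = 1806.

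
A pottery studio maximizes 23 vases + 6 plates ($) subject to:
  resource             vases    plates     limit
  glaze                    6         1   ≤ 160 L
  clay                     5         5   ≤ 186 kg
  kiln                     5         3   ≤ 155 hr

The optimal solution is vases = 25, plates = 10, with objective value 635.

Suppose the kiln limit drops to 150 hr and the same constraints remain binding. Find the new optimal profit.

At the optimum: glaze uses 160 of 160 (binding); clay uses 175 of 186 (slack = 11); kiln uses 155 of 155 (binding).
Since clay is not tight, its dual is 0.
Dual feasibility on the basic columns requires 6·y_glaze + 5·y_kiln = 23, 1·y_glaze + 3·y_kiln = 6.
This yields shadow prices y_glaze = 3, y_kiln = 1.
Δz = y_kiln·Δb = 1 × (-5) = -5, so new z* = 635 − 5 = 630.

630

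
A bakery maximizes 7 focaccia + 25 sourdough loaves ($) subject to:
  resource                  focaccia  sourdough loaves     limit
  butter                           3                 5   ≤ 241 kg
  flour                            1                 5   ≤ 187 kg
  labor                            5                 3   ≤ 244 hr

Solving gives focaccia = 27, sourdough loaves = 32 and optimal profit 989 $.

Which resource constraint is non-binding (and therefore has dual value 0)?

labor

butter: 241/241 (binding)
flour: 187/187 (binding)
labor: 231/244 (slack 13)
By complementary slackness, a constraint with positive slack has shadow price 0 → labor.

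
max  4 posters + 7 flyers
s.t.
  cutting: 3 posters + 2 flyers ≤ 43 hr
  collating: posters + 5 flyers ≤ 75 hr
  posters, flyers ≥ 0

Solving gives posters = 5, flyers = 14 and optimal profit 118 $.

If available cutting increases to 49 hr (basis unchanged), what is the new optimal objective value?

At the optimum: cutting uses 43 of 43 (binding); collating uses 75 of 75 (binding).
Dual feasibility on the basic columns requires 3·y_cutting + 1·y_collating = 4, 2·y_cutting + 5·y_collating = 7.
Solving: y_cutting = 1, y_collating = 1.
Δz = y_cutting·Δb = 1 × (6) = 6, so new z* = 118 + 6 = 124.

124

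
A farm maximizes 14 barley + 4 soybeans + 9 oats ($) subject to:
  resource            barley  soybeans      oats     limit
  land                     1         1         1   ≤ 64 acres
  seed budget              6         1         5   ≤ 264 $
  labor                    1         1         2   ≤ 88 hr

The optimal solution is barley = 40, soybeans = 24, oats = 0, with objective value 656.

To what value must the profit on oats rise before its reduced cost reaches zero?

At the optimum: land uses 64 of 64 (binding); seed budget uses 264 of 264 (binding); labor uses 64 of 88 (slack = 24).
Since labor is not tight, its dual is 0.
From A_Bᵀ y = c: 1·y_land + 6·y_seed budget = 14; 1·y_land + 1·y_seed budget = 4.
This yields shadow prices y_land = 2, y_seed budget = 2.
oats enters the basis when its profit ≥ yᵀa₃ = 2·1 + 2·5 = 12.

12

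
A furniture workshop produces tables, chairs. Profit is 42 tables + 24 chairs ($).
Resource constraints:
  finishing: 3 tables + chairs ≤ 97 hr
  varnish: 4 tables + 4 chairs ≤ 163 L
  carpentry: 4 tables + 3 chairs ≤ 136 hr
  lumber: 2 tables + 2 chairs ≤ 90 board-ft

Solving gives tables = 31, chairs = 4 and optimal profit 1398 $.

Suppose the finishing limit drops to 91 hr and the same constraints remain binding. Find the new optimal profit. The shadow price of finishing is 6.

Δb = -6, so new z* = 1398 + (6)·(-6) = 1398 − 36 = 1362.

1362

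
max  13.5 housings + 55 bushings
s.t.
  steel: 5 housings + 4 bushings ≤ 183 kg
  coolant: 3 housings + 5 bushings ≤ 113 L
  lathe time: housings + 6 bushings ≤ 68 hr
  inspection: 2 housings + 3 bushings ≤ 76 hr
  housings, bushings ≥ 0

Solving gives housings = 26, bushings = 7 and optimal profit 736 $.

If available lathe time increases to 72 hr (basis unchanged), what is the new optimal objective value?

Check each constraint at x*: steel 158/183 (slack 25); coolant 113/113 (tight); lathe time 68/68 (tight); inspection 73/76 (slack 3).
Slack constraints have shadow price 0 (complementary slackness).
Dual feasibility on the basic columns requires 3·y_coolant + 1·y_lathe time = 13.5, 5·y_coolant + 6·y_lathe time = 55.
This yields shadow prices y_coolant = 2, y_lathe time = 7.5.
Δz = y_lathe time·Δb = 7.5 × (4) = 30, so new z* = 736 + 30 = 766.

766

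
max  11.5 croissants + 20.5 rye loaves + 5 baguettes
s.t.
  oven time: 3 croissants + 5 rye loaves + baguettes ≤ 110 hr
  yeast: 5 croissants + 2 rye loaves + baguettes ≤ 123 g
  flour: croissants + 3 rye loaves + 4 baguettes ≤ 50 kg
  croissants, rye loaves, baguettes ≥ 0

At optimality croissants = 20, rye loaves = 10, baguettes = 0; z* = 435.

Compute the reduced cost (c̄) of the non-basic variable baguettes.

Binding: oven time and flour. Non-binding: yeast (3 unused).
Since yeast is not tight, its dual is 0.
From A_Bᵀ y = c: 3·y_oven time + 1·y_flour = 11.5; 5·y_oven time + 3·y_flour = 20.5.
→ y_oven time = 3.5 and y_flour = 1.
Reduced cost of baguettes: c₃ − yᵀa₃ = 5 − (3.5·1 + 1·4) = 5 − 7.5 = -2.5.

-2.5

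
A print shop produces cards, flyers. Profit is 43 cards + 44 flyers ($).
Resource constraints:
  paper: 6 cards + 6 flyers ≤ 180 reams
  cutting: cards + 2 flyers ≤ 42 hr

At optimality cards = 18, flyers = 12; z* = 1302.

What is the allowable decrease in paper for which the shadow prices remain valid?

Binding constraints: paper, cutting. The basis is B = [[6,6],[1,2]] with det 6.
Per unit decrease in paper, x* moves by d = (-0.3333, 0.1667).
The basis stays optimal until cards reaches 0; allowable decrease = 54 reams.

54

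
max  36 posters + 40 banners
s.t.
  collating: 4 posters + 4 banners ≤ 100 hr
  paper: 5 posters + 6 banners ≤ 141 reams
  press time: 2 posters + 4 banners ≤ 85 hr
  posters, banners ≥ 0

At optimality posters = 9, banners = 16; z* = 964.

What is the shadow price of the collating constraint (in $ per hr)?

4

Binding: collating and paper. Non-binding: press time (3 unused).
By complementary slackness, y = 0 for the non-binding constraint.
From A_Bᵀ y = c: 4·y_collating + 5·y_paper = 36; 4·y_collating + 6·y_paper = 40.
This yields shadow prices y_collating = 4, y_paper = 4.
Shadow price of collating = 4.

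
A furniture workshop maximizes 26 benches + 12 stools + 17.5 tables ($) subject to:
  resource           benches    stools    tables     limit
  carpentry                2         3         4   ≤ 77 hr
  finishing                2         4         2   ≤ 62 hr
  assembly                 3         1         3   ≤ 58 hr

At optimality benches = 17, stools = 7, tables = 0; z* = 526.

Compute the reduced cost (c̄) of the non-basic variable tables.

Binding: finishing and assembly. Non-binding: carpentry (22 unused).
By complementary slackness, y = 0 for the non-binding constraint.
The binding rows give the dual system: 2·y_finishing + 3·y_assembly = 26 and 4·y_finishing + 1·y_assembly = 12.
This yields shadow prices y_finishing = 1, y_assembly = 8.
Reduced cost of tables: c₃ − yᵀa₃ = 17.5 − (1·2 + 8·3) = 17.5 − 26 = -8.5.

-8.5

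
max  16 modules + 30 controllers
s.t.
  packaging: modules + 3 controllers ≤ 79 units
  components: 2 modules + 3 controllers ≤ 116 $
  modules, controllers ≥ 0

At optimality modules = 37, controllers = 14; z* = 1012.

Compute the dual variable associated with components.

6

At the optimum: packaging uses 79 of 79 (binding); components uses 116 of 116 (binding).
The binding rows give the dual system: 1·y_packaging + 2·y_components = 16 and 3·y_packaging + 3·y_components = 30.
Solving: y_packaging = 4, y_components = 6.
Shadow price of components = 6.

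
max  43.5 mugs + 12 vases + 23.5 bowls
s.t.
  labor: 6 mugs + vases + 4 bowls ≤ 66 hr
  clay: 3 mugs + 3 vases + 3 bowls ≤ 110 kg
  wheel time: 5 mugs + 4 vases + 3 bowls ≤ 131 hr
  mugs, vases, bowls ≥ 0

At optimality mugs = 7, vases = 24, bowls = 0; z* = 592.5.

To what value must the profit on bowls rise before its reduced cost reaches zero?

Binding: labor and wheel time. Non-binding: clay (17 unused).
By complementary slackness, y = 0 for the non-binding constraint.
From A_Bᵀ y = c: 6·y_labor + 5·y_wheel time = 43.5; 1·y_labor + 4·y_wheel time = 12.
Solving: y_labor = 6, y_wheel time = 1.5.
bowls enters the basis when its profit ≥ yᵀa₃ = 6·4 + 1.5·3 = 28.5.

28.5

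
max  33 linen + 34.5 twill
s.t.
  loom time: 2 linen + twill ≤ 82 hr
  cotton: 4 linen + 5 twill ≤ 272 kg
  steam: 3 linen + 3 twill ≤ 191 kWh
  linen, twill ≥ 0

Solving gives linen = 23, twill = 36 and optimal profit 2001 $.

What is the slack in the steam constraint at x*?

steam used = 3·23 + 3·36 = 177; slack = 191 − 177 = 14.

14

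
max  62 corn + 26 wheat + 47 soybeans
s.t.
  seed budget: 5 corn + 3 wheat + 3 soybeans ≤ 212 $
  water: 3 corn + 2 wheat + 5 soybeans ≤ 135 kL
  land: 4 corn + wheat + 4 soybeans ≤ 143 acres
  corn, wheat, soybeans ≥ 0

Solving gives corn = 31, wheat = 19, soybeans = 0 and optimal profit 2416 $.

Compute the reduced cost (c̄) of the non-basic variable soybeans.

Binding: seed budget and land. Non-binding: water (4 unused).
By complementary slackness, y = 0 for the non-binding constraint.
Dual feasibility on the basic columns requires 5·y_seed budget + 4·y_land = 62, 3·y_seed budget + 1·y_land = 26.
→ y_seed budget = 6 and y_land = 8.
Reduced cost of soybeans: c₃ − yᵀa₃ = 47 − (6·3 + 8·4) = 47 − 50 = -3.

-3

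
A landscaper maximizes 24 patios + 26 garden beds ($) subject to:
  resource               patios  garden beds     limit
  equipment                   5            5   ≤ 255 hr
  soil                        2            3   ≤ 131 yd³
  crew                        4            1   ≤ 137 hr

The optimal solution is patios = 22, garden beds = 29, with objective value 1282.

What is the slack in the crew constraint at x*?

20

crew used = 4·22 + 1·29 = 117; slack = 137 − 117 = 20.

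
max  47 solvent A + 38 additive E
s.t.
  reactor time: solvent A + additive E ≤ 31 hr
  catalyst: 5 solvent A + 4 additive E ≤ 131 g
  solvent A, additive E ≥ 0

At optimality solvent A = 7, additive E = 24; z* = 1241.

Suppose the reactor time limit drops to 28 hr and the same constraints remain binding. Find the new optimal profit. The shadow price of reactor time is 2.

Δb = -3, so new z* = 1241 + (2)·(-3) = 1241 − 6 = 1235.

1235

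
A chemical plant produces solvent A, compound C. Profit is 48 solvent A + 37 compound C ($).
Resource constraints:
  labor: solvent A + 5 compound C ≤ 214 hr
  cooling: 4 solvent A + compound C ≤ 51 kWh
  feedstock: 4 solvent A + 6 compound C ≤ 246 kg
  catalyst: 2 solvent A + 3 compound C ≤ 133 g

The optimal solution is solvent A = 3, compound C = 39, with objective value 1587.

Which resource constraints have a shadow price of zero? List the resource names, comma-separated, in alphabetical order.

labor: 198/214 (slack 16)
cooling: 51/51 (binding)
feedstock: 246/246 (binding)
catalyst: 123/133 (slack 10)
By complementary slackness, a constraint with positive slack has shadow price 0 → catalyst, labor.

catalyst, labor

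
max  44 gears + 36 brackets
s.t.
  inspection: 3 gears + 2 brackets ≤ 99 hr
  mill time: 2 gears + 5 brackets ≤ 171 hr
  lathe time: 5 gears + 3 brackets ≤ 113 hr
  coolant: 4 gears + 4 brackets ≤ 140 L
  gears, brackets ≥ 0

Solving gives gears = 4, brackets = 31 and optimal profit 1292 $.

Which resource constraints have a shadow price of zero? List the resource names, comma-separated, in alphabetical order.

inspection, mill time

inspection: 74/99 (slack 25)
mill time: 163/171 (slack 8)
lathe time: 113/113 (binding)
coolant: 140/140 (binding)
By complementary slackness, a constraint with positive slack has shadow price 0 → inspection, mill time.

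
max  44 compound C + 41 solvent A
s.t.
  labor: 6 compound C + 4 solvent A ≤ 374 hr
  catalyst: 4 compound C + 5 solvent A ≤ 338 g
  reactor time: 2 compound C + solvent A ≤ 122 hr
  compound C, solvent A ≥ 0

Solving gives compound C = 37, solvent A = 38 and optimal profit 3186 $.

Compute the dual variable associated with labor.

Binding: labor and catalyst. Non-binding: reactor time (10 unused).
By complementary slackness, y = 0 for the non-binding constraint.
Dual feasibility on the basic columns requires 6·y_labor + 4·y_catalyst = 44, 4·y_labor + 5·y_catalyst = 41.
→ y_labor = 4 and y_catalyst = 5.
Shadow price of labor = 4.

4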